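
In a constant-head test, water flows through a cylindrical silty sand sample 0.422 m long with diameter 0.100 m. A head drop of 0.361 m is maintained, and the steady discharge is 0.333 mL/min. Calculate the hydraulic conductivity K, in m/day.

Cross-sectional area A = π·(d/2)² = π × (0.100/2)² = 0.007854 m².
Convert discharge: 0.333 mL/min = 5.550e-09 m³/s.
Darcy's law rearranged: K = Q·L / (A·Δh) = 5.550e-09 × 0.422 / (0.007854 × 0.361) = 8.261e-07 m/s = 0.07137 m/day.

0.0714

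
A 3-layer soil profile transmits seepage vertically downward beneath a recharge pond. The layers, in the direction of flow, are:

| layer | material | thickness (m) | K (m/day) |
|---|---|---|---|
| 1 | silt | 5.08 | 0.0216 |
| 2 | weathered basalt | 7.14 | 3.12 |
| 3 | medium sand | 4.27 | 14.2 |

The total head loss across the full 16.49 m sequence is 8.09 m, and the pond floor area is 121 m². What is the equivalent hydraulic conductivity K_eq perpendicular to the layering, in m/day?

0.0694

Flow is perpendicular to layering, so the layers act in series and the equivalent K is the thickness-weighted harmonic mean.
Total thickness L = 5.08 + 7.14 + 4.27 = 16.49 m.
Σ(b_i/K_i) = 5.08/0.0216 + 7.14/3.12 + 4.27/14.2 = 237.8 d.
K_eq = L / Σ(b_i/K_i) = 16.49 / 237.8 = 0.06935 m/day.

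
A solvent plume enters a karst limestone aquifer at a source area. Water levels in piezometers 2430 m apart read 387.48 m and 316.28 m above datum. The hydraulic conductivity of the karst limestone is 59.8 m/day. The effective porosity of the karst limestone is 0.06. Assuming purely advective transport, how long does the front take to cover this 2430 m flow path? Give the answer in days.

Hydraulic gradient i = (387.48 − 316.28) / 2430 = 71.2 / 2430 = 0.02930.
Darcy flux q = K · i = 59.80 × 0.02930 = 1.752 m/day.
Seepage velocity v = q / n_e = 1.752 / 0.06 = 29.20 m/day.
Travel time t = L / v = 2430 / 29.20 = 83.21 days.

83.2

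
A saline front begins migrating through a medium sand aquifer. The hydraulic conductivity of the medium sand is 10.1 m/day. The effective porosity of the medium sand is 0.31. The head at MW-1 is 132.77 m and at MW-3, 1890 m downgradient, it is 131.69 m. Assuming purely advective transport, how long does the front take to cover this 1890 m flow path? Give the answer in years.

278

Hydraulic gradient i = (132.77 − 131.69) / 1890 = 1.08 / 1890 = 0.0005714.
Darcy flux q = K · i = 10.10 × 0.0005714 = 0.005771 m/day.
Seepage velocity v = q / n_e = 0.005771 / 0.31 = 0.01862 m/day.
Travel time t = L / v = 1890 / 0.01862 = 1.015e+05 days = 277.9 years.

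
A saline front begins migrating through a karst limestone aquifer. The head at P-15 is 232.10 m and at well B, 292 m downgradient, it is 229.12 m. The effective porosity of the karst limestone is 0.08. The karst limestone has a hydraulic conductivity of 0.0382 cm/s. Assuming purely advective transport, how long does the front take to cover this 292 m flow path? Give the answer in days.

Convert K: 0.0382 cm/s × 864 = 33.00 m/day.
Hydraulic gradient i = (232.10 − 229.12) / 292 = 2.98 / 292 = 0.01021.
Darcy flux q = K · i = 33.00 × 0.01021 = 0.3368 m/day.
Seepage velocity v = q / n_e = 0.3368 / 0.08 = 4.210 m/day.
Travel time t = L / v = 292 / 4.210 = 69.35 days.

69.4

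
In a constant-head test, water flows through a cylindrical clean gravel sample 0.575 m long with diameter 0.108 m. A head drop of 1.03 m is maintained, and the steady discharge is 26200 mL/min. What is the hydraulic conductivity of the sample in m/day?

Cross-sectional area A = π·(d/2)² = π × (0.108/2)² = 0.009161 m².
Convert discharge: 26200 mL/min = 0.0004367 m³/s.
Darcy's law rearranged: K = Q·L / (A·Δh) = 0.0004367 × 0.575 / (0.009161 × 1.03) = 0.02661 m/s = 2299 m/day.

2300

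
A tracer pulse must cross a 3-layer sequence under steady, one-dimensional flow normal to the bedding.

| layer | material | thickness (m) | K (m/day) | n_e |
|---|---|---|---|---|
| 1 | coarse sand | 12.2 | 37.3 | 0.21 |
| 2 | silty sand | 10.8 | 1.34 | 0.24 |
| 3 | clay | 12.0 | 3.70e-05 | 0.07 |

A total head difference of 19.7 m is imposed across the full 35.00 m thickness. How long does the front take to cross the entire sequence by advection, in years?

270

With flow normal to the layers, continuity requires the same specific discharge q through every layer.
Σ(b_i/K_i) = 12.2/37.3 + 10.8/1.34 + 12.0/3.70e-05 = 3.243e+05 d.
q = Δh / Σ(b_i/K_i) = 19.7 / 3.243e+05 = 6.074e-05 m/day.
In each layer the seepage velocity is v_i = q/n_i, so the layer transit time is t_i = b_i·n_i / q:
  layer 1 (coarse sand): t_1 = 12.2 × 0.21 / 6.074e-05 = 42180 d
  layer 2 (silty sand): t_2 = 10.8 × 0.24 / 6.074e-05 = 42674 d
  layer 3 (clay): t_3 = 12.0 × 0.07 / 6.074e-05 = 13829 d
Total t = Σ t_i = 98683 days = 270.2 years.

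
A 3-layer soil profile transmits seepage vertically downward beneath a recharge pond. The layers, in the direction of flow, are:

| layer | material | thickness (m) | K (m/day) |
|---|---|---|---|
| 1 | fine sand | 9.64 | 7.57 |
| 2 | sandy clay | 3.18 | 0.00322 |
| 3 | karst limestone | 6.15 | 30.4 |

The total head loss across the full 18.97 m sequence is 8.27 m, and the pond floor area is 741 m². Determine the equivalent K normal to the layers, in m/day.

Flow is perpendicular to layering, so the layers act in series and the equivalent K is the thickness-weighted harmonic mean.
Total thickness L = 9.64 + 3.18 + 6.15 = 18.97 m.
Σ(b_i/K_i) = 9.64/7.57 + 3.18/0.00322 + 6.15/30.4 = 989.1 d.
K_eq = L / Σ(b_i/K_i) = 18.97 / 989.1 = 0.01918 m/day.

0.0192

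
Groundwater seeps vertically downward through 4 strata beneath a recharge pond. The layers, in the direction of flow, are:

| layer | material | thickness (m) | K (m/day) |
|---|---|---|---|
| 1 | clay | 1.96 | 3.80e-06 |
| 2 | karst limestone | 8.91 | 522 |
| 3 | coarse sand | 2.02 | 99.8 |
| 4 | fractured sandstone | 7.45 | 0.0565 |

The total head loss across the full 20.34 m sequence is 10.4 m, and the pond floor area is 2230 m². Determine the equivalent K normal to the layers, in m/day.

Flow is perpendicular to layering, so the layers act in series and the equivalent K is the thickness-weighted harmonic mean.
Total thickness L = 1.96 + 8.91 + 2.02 + 7.45 = 20.34 m.
Σ(b_i/K_i) = 1.96/3.80e-06 + 8.91/522 + 2.02/99.8 + 7.45/0.0565 = 5.159e+05 d.
K_eq = L / Σ(b_i/K_i) = 20.34 / 5.159e+05 = 3.942e-05 m/day.

3.94e-05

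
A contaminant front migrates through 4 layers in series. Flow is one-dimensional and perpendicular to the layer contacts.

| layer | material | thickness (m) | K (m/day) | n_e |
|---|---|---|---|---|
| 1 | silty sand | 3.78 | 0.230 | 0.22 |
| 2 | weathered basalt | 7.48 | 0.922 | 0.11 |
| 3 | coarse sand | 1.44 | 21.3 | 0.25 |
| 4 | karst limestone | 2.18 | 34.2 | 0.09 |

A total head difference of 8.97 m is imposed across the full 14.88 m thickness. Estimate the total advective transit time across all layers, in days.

With flow normal to the layers, continuity requires the same specific discharge q through every layer.
Σ(b_i/K_i) = 3.78/0.230 + 7.48/0.922 + 1.44/21.3 + 2.18/34.2 = 24.68 d.
q = Δh / Σ(b_i/K_i) = 8.97 / 24.68 = 0.3635 m/day.
In each layer the seepage velocity is v_i = q/n_i, so the layer transit time is t_i = b_i·n_i / q:
  layer 1 (silty sand): t_1 = 3.78 × 0.22 / 0.3635 = 2.288 d
  layer 2 (weathered basalt): t_2 = 7.48 × 0.11 / 0.3635 = 2.264 d
  layer 3 (coarse sand): t_3 = 1.44 × 0.25 / 0.3635 = 0.9905 d
  layer 4 (karst limestone): t_4 = 2.18 × 0.09 / 0.3635 = 0.5398 d
Total t = Σ t_i = 6.082 days.

6.08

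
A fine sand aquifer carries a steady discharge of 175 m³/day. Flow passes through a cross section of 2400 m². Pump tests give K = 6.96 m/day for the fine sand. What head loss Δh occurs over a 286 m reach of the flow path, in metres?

From Q = K·A·i, i = Q / (K·A) = 175 / (6.960 × 2400) = 0.01048.
Head loss Δh = i · L = 0.01048 × 286 = 2.996 m.

3.00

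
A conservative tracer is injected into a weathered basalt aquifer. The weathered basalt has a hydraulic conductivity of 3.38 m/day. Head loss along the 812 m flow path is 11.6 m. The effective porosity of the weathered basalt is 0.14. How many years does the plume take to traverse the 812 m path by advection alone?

Hydraulic gradient i = Δh / L = 11.6 / 812 = 0.01429.
Darcy flux q = K · i = 3.380 × 0.01429 = 0.04829 m/day.
Seepage velocity v = q / n_e = 0.04829 / 0.14 = 0.3449 m/day.
Travel time t = L / v = 812 / 0.3449 = 2354 days = 6.446 years.

6.45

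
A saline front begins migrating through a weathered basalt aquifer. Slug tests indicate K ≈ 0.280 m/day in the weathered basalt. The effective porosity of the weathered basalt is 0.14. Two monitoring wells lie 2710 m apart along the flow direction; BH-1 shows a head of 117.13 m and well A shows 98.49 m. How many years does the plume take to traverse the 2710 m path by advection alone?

Hydraulic gradient i = (117.13 − 98.49) / 2710 = 18.64 / 2710 = 0.006878.
Darcy flux q = K · i = 0.2800 × 0.006878 = 0.001926 m/day.
Seepage velocity v = q / n_e = 0.001926 / 0.14 = 0.01376 m/day.
Travel time t = L / v = 2710 / 0.01376 = 1.970e+05 days = 539.4 years.

539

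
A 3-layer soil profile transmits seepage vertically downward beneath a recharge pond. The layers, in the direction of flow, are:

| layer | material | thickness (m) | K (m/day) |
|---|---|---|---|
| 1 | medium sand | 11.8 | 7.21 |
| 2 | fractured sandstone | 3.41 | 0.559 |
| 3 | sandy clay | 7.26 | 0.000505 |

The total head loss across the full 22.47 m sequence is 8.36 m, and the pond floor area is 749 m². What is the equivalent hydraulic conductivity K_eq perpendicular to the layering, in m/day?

0.00156

Flow is perpendicular to layering, so the layers act in series and the equivalent K is the thickness-weighted harmonic mean.
Total thickness L = 11.8 + 3.41 + 7.26 = 22.47 m.
Σ(b_i/K_i) = 11.8/7.21 + 3.41/0.559 + 7.26/0.000505 = 14384 d.
K_eq = L / Σ(b_i/K_i) = 22.47 / 14384 = 0.001562 m/day.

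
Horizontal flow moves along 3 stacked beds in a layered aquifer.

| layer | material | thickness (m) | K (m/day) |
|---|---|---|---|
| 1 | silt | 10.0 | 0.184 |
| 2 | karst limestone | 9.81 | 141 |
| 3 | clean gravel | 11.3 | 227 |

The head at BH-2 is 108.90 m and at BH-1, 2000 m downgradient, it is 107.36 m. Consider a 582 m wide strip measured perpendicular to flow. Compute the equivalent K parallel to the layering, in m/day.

127

Flow is parallel to layering, so each bed carries its own Darcy discharge and the transmissivities add.
Σ(K_i·b_i) = 0.184×10.0 + 141×9.81 + 227×11.3 = 3950 m²/day.
Total thickness b = 31.11 m, so K_eq = Σ(K_i·b_i)/b = 127.0 m/day.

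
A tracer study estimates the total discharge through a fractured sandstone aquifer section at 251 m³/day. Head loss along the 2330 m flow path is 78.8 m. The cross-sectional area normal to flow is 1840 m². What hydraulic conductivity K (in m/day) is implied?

Hydraulic gradient i = Δh / L = 78.8 / 2330 = 0.03382.
From Q = K·A·i, K = Q / (A·i) = 251 / (1840 × 0.03382) = 4.034 m/day.

4.03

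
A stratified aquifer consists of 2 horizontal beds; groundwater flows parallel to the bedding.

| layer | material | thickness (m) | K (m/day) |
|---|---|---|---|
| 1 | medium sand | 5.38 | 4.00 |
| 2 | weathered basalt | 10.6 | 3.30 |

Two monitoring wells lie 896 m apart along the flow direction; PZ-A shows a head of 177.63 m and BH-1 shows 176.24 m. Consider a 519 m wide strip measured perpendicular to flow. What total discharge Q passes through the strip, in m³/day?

45.5

Flow is parallel to layering, so each bed carries its own Darcy discharge and the transmissivities add.
Σ(K_i·b_i) = 4.00×5.38 + 3.30×10.6 = 56.50 m²/day.
Hydraulic gradient i = (177.63 − 176.24) / 896 = 1.39 / 896 = 0.001551.
Q = Σ(K_i·b_i) · W · i = 56.50 × 519 × 0.001551 = 45.49 m³/day.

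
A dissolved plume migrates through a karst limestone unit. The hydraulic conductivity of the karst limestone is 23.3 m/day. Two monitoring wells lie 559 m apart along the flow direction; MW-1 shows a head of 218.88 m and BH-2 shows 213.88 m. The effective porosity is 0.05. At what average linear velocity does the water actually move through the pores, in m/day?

Hydraulic gradient i = (218.88 − 213.88) / 559 = 5 / 559 = 0.008945.
Darcy flux q = K · i = 23.30 × 0.008945 = 0.2084 m/day.
Seepage velocity v = q / n_e = 0.2084 / 0.05 = 4.168 m/day.

4.17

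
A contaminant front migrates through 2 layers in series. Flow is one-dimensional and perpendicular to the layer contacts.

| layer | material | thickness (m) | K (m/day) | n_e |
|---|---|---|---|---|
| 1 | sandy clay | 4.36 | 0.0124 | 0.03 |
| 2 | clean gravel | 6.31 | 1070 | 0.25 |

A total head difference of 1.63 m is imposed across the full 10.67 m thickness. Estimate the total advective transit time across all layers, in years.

With flow normal to the layers, continuity requires the same specific discharge q through every layer.
Σ(b_i/K_i) = 4.36/0.0124 + 6.31/1070 = 351.6 d.
q = Δh / Σ(b_i/K_i) = 1.63 / 351.6 = 0.004636 m/day.
In each layer the seepage velocity is v_i = q/n_i, so the layer transit time is t_i = b_i·n_i / q:
  layer 1 (sandy clay): t_1 = 4.36 × 0.03 / 0.004636 = 28.22 d
  layer 2 (clean gravel): t_2 = 6.31 × 0.25 / 0.004636 = 340.3 d
Total t = Σ t_i = 368.5 days = 1.009 years.

1.01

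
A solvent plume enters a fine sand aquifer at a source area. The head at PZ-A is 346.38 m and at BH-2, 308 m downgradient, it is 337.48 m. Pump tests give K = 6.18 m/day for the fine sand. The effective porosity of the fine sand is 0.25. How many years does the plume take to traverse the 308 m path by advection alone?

1.18

Hydraulic gradient i = (346.38 − 337.48) / 308 = 8.9 / 308 = 0.02890.
Darcy flux q = K · i = 6.180 × 0.02890 = 0.1786 m/day.
Seepage velocity v = q / n_e = 0.1786 / 0.25 = 0.7143 m/day.
Travel time t = L / v = 308 / 0.7143 = 431.2 days = 1.181 years.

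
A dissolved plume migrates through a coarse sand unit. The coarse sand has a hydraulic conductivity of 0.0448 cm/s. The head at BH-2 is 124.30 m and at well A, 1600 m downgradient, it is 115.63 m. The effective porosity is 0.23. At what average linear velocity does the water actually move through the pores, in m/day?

0.912

Convert K: 0.0448 cm/s × 864 = 38.71 m/day.
Hydraulic gradient i = (124.30 − 115.63) / 1600 = 8.67 / 1600 = 0.005419.
Darcy flux q = K · i = 38.71 × 0.005419 = 0.2097 m/day.
Seepage velocity v = q / n_e = 0.2097 / 0.23 = 0.9119 m/day.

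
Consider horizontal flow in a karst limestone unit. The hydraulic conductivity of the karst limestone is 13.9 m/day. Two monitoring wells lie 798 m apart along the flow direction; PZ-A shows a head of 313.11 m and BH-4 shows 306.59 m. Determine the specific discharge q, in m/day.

0.114

Hydraulic gradient i = (313.11 − 306.59) / 798 = 6.52 / 798 = 0.008170.
Specific discharge q = K · i = 13.90 × 0.008170 = 0.1136 m/day.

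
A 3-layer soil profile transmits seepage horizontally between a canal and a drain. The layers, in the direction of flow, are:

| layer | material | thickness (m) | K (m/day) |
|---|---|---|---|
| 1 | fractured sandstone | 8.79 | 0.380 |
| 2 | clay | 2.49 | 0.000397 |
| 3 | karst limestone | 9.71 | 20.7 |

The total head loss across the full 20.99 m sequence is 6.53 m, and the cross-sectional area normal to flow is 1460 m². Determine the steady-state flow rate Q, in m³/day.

Flow is perpendicular to layering, so the layers act in series and the equivalent K is the thickness-weighted harmonic mean.
Total thickness L = 8.79 + 2.49 + 9.71 = 20.99 m.
Σ(b_i/K_i) = 8.79/0.380 + 2.49/0.000397 + 9.71/20.7 = 6296 d.
K_eq = L / Σ(b_i/K_i) = 20.99 / 6296 = 0.003334 m/day.
Q = K_eq · A · (Δh/L) = 0.003334 × 1460 × (6.53/20.99) = 1.514 m³/day.

1.51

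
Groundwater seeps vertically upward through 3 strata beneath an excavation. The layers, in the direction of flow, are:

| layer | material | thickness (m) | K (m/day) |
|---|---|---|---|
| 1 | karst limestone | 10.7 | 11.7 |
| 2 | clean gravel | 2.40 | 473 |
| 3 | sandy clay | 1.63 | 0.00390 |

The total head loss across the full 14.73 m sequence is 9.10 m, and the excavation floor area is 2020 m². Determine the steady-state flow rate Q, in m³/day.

43.9

Flow is perpendicular to layering, so the layers act in series and the equivalent K is the thickness-weighted harmonic mean.
Total thickness L = 10.7 + 2.40 + 1.63 = 14.73 m.
Σ(b_i/K_i) = 10.7/11.7 + 2.40/473 + 1.63/0.00390 = 418.9 d.
K_eq = L / Σ(b_i/K_i) = 14.73 / 418.9 = 0.03517 m/day.
Q = K_eq · A · (Δh/L) = 0.03517 × 2020 × (9.10/14.73) = 43.88 m³/day.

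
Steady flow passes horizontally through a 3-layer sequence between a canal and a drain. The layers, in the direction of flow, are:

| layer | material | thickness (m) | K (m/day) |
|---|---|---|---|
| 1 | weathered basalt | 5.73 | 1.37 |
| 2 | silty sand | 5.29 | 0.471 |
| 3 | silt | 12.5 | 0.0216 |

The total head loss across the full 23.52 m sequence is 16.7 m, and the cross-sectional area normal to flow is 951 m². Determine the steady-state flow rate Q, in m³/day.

Flow is perpendicular to layering, so the layers act in series and the equivalent K is the thickness-weighted harmonic mean.
Total thickness L = 5.73 + 5.29 + 12.5 = 23.52 m.
Σ(b_i/K_i) = 5.73/1.37 + 5.29/0.471 + 12.5/0.0216 = 594.1 d.
K_eq = L / Σ(b_i/K_i) = 23.52 / 594.1 = 0.03959 m/day.
Q = K_eq · A · (Δh/L) = 0.03959 × 951 × (16.7/23.52) = 26.73 m³/day.

26.7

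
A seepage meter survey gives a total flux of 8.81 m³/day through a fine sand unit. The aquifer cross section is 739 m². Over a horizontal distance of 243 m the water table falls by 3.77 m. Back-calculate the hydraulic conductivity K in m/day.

0.768

Hydraulic gradient i = Δh / L = 3.77 / 243 = 0.01551.
From Q = K·A·i, K = Q / (A·i) = 8.81 / (739.0 × 0.01551) = 0.7684 m/day.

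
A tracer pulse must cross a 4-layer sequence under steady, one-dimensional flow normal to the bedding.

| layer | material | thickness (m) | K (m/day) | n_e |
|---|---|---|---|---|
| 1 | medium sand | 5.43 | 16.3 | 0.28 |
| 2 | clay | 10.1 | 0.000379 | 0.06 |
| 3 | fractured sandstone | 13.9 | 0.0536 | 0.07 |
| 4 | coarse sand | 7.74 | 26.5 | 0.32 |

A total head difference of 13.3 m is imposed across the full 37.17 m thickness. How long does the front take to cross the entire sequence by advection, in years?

30.9

With flow normal to the layers, continuity requires the same specific discharge q through every layer.
Σ(b_i/K_i) = 5.43/16.3 + 10.1/0.000379 + 13.9/0.0536 + 7.74/26.5 = 26909 d.
q = Δh / Σ(b_i/K_i) = 13.3 / 26909 = 0.0004943 m/day.
In each layer the seepage velocity is v_i = q/n_i, so the layer transit time is t_i = b_i·n_i / q:
  layer 1 (medium sand): t_1 = 5.43 × 0.28 / 0.0004943 = 3076 d
  layer 2 (clay): t_2 = 10.1 × 0.06 / 0.0004943 = 1226 d
  layer 3 (fractured sandstone): t_3 = 13.9 × 0.07 / 0.0004943 = 1969 d
  layer 4 (coarse sand): t_4 = 7.74 × 0.32 / 0.0004943 = 5011 d
Total t = Σ t_i = 11282 days = 30.89 years.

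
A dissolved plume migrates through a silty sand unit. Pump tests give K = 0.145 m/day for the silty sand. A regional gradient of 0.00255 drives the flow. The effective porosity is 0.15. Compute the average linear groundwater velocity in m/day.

Hydraulic gradient i = 0.00255.
Darcy flux q = K · i = 0.1450 × 0.002550 = 0.0003698 m/day.
Seepage velocity v = q / n_e = 0.0003698 / 0.15 = 0.002465 m/day.

0.00247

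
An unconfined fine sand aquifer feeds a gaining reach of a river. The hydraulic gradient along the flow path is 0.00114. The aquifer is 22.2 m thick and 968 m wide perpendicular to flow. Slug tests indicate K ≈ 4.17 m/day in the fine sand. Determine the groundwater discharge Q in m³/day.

Cross-sectional area A = 968 × 22.2 = 21490 m².
Hydraulic gradient i = 0.00114.
Darcy's law: Q = K · A · i = 4.170 × 21490 × 0.001140 = 102.2 m³/day.

102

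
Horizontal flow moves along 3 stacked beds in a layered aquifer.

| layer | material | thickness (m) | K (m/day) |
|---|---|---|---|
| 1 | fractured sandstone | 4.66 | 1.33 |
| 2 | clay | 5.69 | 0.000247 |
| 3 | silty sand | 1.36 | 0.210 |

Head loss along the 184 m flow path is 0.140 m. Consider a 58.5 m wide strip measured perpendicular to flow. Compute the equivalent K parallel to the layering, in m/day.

Flow is parallel to layering, so each bed carries its own Darcy discharge and the transmissivities add.
Σ(K_i·b_i) = 1.33×4.66 + 0.000247×5.69 + 0.210×1.36 = 6.485 m²/day.
Total thickness b = 11.71 m, so K_eq = Σ(K_i·b_i)/b = 0.5538 m/day.

0.554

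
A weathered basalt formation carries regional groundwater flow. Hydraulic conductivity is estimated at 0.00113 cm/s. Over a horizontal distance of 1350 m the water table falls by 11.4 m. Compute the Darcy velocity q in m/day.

Convert K: 0.00113 cm/s × 864 = 0.9763 m/day.
Hydraulic gradient i = Δh / L = 11.4 / 1350 = 0.008444.
Specific discharge q = K · i = 0.9763 × 0.008444 = 0.008244 m/day.

0.00824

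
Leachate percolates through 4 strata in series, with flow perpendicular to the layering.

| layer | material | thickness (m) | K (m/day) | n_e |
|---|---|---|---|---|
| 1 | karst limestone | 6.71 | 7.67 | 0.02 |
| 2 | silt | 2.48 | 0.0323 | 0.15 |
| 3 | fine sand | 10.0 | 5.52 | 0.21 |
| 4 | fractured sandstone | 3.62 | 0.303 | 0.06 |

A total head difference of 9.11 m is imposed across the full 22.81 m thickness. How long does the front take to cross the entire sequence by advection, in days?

With flow normal to the layers, continuity requires the same specific discharge q through every layer.
Σ(b_i/K_i) = 6.71/7.67 + 2.48/0.0323 + 10.0/5.52 + 3.62/0.303 = 91.41 d.
q = Δh / Σ(b_i/K_i) = 9.11 / 91.41 = 0.09966 m/day.
In each layer the seepage velocity is v_i = q/n_i, so the layer transit time is t_i = b_i·n_i / q:
  layer 1 (karst limestone): t_1 = 6.71 × 0.02 / 0.09966 = 1.347 d
  layer 2 (silt): t_2 = 2.48 × 0.15 / 0.09966 = 3.733 d
  layer 3 (fine sand): t_3 = 10.0 × 0.21 / 0.09966 = 21.07 d
  layer 4 (fractured sandstone): t_4 = 3.62 × 0.06 / 0.09966 = 2.179 d
Total t = Σ t_i = 28.33 days.

28.3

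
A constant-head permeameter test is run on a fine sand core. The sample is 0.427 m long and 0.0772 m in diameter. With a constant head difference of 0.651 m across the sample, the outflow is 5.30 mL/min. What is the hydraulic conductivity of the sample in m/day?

1.07

Cross-sectional area A = π·(d/2)² = π × (0.0772/2)² = 0.004681 m².
Convert discharge: 5.30 mL/min = 8.833e-08 m³/s.
Darcy's law rearranged: K = Q·L / (A·Δh) = 8.833e-08 × 0.427 / (0.004681 × 0.651) = 1.238e-05 m/s = 1.069 m/day.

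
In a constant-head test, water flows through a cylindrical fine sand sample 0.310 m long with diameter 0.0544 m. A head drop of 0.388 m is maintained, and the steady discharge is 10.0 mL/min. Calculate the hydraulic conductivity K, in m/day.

4.95

Cross-sectional area A = π·(d/2)² = π × (0.0544/2)² = 0.002324 m².
Convert discharge: 10.0 mL/min = 1.667e-07 m³/s.
Darcy's law rearranged: K = Q·L / (A·Δh) = 1.667e-07 × 0.310 / (0.002324 × 0.388) = 5.729e-05 m/s = 4.950 m/day.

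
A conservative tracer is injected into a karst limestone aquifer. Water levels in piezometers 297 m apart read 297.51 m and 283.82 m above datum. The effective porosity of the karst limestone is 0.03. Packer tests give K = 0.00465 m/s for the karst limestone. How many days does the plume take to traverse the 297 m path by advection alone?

Convert K: 0.00465 m/s × 86400 = 401.8 m/day.
Hydraulic gradient i = (297.51 − 283.82) / 297 = 13.69 / 297 = 0.04609.
Darcy flux q = K · i = 401.8 × 0.04609 = 18.52 m/day.
Seepage velocity v = q / n_e = 18.52 / 0.03 = 617.3 m/day.
Travel time t = L / v = 297 / 617.3 = 0.4811 days.

0.481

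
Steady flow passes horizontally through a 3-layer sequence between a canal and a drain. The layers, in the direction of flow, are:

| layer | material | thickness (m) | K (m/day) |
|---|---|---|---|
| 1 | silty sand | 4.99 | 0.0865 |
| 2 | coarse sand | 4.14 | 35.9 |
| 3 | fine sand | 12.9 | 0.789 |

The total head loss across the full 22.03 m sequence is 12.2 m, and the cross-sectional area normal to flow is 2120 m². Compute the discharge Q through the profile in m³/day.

Flow is perpendicular to layering, so the layers act in series and the equivalent K is the thickness-weighted harmonic mean.
Total thickness L = 4.99 + 4.14 + 12.9 = 22.03 m.
Σ(b_i/K_i) = 4.99/0.0865 + 4.14/35.9 + 12.9/0.789 = 74.15 d.
K_eq = L / Σ(b_i/K_i) = 22.03 / 74.15 = 0.2971 m/day.
Q = K_eq · A · (Δh/L) = 0.2971 × 2120 × (12.2/22.03) = 348.8 m³/day.

349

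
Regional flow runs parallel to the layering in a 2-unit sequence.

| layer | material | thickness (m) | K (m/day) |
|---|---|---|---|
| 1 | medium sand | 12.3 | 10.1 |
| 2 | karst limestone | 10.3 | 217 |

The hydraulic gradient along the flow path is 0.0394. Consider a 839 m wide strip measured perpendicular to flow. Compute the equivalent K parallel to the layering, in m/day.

104

Flow is parallel to layering, so each bed carries its own Darcy discharge and the transmissivities add.
Σ(K_i·b_i) = 10.1×12.3 + 217×10.3 = 2359 m²/day.
Total thickness b = 22.60 m, so K_eq = Σ(K_i·b_i)/b = 104.4 m/day.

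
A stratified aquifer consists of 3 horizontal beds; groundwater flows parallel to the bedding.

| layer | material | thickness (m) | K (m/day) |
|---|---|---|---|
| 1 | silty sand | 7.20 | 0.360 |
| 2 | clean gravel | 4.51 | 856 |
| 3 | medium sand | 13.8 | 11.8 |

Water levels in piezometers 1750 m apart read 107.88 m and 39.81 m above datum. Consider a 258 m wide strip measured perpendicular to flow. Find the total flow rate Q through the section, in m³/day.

40400

Flow is parallel to layering, so each bed carries its own Darcy discharge and the transmissivities add.
Σ(K_i·b_i) = 0.360×7.20 + 856×4.51 + 11.8×13.8 = 4026 m²/day.
Hydraulic gradient i = (107.88 − 39.81) / 1750 = 68.07 / 1750 = 0.03890.
Q = Σ(K_i·b_i) · W · i = 4026 × 258 × 0.03890 = 40403 m³/day.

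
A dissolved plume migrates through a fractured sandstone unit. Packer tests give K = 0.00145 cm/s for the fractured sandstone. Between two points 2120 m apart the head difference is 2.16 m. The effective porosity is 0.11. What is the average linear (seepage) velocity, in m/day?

0.0116

Convert K: 0.00145 cm/s × 864 = 1.253 m/day.
Hydraulic gradient i = Δh / L = 2.16 / 2120 = 0.001019.
Darcy flux q = K · i = 1.253 × 0.001019 = 0.001276 m/day.
Seepage velocity v = q / n_e = 0.001276 / 0.11 = 0.01160 m/day.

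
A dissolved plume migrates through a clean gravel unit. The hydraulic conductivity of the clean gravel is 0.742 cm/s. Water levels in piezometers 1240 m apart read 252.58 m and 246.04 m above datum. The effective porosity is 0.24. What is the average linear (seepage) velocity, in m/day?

Convert K: 0.742 cm/s × 864 = 641.1 m/day.
Hydraulic gradient i = (252.58 − 246.04) / 1240 = 6.54 / 1240 = 0.005274.
Darcy flux q = K · i = 641.1 × 0.005274 = 3.381 m/day.
Seepage velocity v = q / n_e = 3.381 / 0.24 = 14.09 m/day.

14.1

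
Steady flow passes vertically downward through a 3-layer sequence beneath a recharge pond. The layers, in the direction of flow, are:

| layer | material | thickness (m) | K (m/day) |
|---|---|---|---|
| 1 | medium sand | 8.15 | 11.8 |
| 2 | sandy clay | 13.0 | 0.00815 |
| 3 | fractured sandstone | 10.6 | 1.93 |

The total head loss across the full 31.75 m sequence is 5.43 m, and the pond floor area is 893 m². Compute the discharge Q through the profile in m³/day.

Flow is perpendicular to layering, so the layers act in series and the equivalent K is the thickness-weighted harmonic mean.
Total thickness L = 8.15 + 13.0 + 10.6 = 31.75 m.
Σ(b_i/K_i) = 8.15/11.8 + 13.0/0.00815 + 10.6/1.93 = 1601 d.
K_eq = L / Σ(b_i/K_i) = 31.75 / 1601 = 0.01983 m/day.
Q = K_eq · A · (Δh/L) = 0.01983 × 893 × (5.43/31.75) = 3.028 m³/day.

3.03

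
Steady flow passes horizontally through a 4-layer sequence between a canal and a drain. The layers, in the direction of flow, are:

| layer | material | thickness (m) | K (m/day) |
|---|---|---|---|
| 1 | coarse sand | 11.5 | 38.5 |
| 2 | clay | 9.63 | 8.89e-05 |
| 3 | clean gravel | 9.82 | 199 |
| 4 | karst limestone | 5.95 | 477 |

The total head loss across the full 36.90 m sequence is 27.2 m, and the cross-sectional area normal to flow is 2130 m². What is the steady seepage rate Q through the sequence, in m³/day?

Flow is perpendicular to layering, so the layers act in series and the equivalent K is the thickness-weighted harmonic mean.
Total thickness L = 11.5 + 9.63 + 9.82 + 5.95 = 36.90 m.
Σ(b_i/K_i) = 11.5/38.5 + 9.63/8.89e-05 + 9.82/199 + 5.95/477 = 1.083e+05 d.
K_eq = L / Σ(b_i/K_i) = 36.90 / 1.083e+05 = 0.0003406 m/day.
Q = K_eq · A · (Δh/L) = 0.0003406 × 2130 × (27.2/36.90) = 0.5348 m³/day.

0.535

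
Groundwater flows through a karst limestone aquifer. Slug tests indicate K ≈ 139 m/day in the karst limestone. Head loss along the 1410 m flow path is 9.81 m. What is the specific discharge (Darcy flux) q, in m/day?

Hydraulic gradient i = Δh / L = 9.81 / 1410 = 0.006957.
Specific discharge q = K · i = 139.0 × 0.006957 = 0.9671 m/day.

0.967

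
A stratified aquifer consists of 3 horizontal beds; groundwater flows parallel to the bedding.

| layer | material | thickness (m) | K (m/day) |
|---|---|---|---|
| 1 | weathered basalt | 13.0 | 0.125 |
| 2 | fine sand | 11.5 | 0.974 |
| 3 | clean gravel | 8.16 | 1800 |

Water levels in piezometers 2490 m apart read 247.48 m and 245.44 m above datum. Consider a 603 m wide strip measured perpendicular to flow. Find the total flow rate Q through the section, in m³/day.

7260

Flow is parallel to layering, so each bed carries its own Darcy discharge and the transmissivities add.
Σ(K_i·b_i) = 0.125×13.0 + 0.974×11.5 + 1800×8.16 = 14701 m²/day.
Hydraulic gradient i = (247.48 − 245.44) / 2490 = 2.04 / 2490 = 0.0008193.
Q = Σ(K_i·b_i) · W · i = 14701 × 603 × 0.0008193 = 7263 m³/day.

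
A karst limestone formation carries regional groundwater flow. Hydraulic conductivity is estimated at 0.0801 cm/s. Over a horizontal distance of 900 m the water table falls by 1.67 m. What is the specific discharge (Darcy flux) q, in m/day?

0.128

Convert K: 0.0801 cm/s × 864 = 69.21 m/day.
Hydraulic gradient i = Δh / L = 1.67 / 900 = 0.001856.
Specific discharge q = K · i = 69.21 × 0.001856 = 0.1284 m/day.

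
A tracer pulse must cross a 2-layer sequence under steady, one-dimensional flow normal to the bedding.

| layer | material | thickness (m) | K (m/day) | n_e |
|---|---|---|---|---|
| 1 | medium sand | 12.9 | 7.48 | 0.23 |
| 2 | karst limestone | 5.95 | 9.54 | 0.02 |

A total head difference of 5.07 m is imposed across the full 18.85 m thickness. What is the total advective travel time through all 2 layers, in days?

With flow normal to the layers, continuity requires the same specific discharge q through every layer.
Σ(b_i/K_i) = 12.9/7.48 + 5.95/9.54 = 2.348 d.
q = Δh / Σ(b_i/K_i) = 5.07 / 2.348 = 2.159 m/day.
In each layer the seepage velocity is v_i = q/n_i, so the layer transit time is t_i = b_i·n_i / q:
  layer 1 (medium sand): t_1 = 12.9 × 0.23 / 2.159 = 1.374 d
  layer 2 (karst limestone): t_2 = 5.95 × 0.02 / 2.159 = 0.05512 d
Total t = Σ t_i = 1.429 days.

1.43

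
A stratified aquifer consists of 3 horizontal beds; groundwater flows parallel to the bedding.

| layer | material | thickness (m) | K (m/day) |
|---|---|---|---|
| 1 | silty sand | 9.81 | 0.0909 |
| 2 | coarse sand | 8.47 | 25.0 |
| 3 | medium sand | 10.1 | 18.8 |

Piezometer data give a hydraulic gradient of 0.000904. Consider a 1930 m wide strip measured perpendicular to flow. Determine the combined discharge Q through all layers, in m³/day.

Flow is parallel to layering, so each bed carries its own Darcy discharge and the transmissivities add.
Σ(K_i·b_i) = 0.0909×9.81 + 25.0×8.47 + 18.8×10.1 = 402.5 m²/day.
Hydraulic gradient i = 0.000904.
Q = Σ(K_i·b_i) · W · i = 402.5 × 1930 × 0.0009040 = 702.3 m³/day.

702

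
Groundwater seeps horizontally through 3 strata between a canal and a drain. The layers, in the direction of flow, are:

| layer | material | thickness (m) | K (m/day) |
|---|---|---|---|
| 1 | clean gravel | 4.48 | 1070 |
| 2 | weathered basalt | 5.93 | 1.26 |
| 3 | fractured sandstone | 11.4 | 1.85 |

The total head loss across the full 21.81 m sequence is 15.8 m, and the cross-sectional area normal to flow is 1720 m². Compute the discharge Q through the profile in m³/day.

Flow is perpendicular to layering, so the layers act in series and the equivalent K is the thickness-weighted harmonic mean.
Total thickness L = 4.48 + 5.93 + 11.4 = 21.81 m.
Σ(b_i/K_i) = 4.48/1070 + 5.93/1.26 + 11.4/1.85 = 10.87 d.
K_eq = L / Σ(b_i/K_i) = 21.81 / 10.87 = 2.006 m/day.
Q = K_eq · A · (Δh/L) = 2.006 × 1720 × (15.8/21.81) = 2499 m³/day.

2500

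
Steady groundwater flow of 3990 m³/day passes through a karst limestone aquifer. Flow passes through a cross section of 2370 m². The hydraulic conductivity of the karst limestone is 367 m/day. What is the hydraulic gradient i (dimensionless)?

From Q = K·A·i, i = Q / (K·A) = 3990 / (367.0 × 2370) = 0.004587.

0.00459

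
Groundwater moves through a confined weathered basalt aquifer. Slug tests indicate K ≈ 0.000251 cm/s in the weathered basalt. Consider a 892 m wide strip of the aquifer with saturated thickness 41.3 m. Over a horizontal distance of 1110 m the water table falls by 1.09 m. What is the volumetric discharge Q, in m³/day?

Convert K: 0.000251 cm/s × 864 = 0.2169 m/day.
Cross-sectional area A = 892 × 41.3 = 36840 m².
Hydraulic gradient i = Δh / L = 1.09 / 1110 = 0.0009820.
Darcy's law: Q = K · A · i = 0.2169 × 36840 × 0.0009820 = 7.845 m³/day.

7.85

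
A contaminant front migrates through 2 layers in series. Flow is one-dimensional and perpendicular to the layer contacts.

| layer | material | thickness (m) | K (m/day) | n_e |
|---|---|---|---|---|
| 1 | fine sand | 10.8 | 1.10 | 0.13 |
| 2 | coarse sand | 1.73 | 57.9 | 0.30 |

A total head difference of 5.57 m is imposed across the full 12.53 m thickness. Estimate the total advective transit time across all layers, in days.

3.40

With flow normal to the layers, continuity requires the same specific discharge q through every layer.
Σ(b_i/K_i) = 10.8/1.10 + 1.73/57.9 = 9.848 d.
q = Δh / Σ(b_i/K_i) = 5.57 / 9.848 = 0.5656 m/day.
In each layer the seepage velocity is v_i = q/n_i, so the layer transit time is t_i = b_i·n_i / q:
  layer 1 (fine sand): t_1 = 10.8 × 0.13 / 0.5656 = 2.482 d
  layer 2 (coarse sand): t_2 = 1.73 × 0.30 / 0.5656 = 0.9176 d
Total t = Σ t_i = 3.400 days.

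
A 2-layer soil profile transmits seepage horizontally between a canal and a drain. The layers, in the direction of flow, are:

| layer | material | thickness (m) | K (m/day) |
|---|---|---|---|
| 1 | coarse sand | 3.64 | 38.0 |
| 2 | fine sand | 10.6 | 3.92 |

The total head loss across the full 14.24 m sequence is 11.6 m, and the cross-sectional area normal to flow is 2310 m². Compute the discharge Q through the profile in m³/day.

9570

Flow is perpendicular to layering, so the layers act in series and the equivalent K is the thickness-weighted harmonic mean.
Total thickness L = 3.64 + 10.6 = 14.24 m.
Σ(b_i/K_i) = 3.64/38.0 + 10.6/3.92 = 2.800 d.
K_eq = L / Σ(b_i/K_i) = 14.24 / 2.800 = 5.086 m/day.
Q = K_eq · A · (Δh/L) = 5.086 × 2310 × (11.6/14.24) = 9570 m³/day.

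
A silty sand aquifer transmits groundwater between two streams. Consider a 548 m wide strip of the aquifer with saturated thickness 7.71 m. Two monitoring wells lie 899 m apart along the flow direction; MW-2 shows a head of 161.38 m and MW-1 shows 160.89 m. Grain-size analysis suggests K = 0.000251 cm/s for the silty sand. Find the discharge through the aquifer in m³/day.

0.499

Convert K: 0.000251 cm/s × 864 = 0.2169 m/day.
Cross-sectional area A = 548 × 7.71 = 4225 m².
Hydraulic gradient i = (161.38 − 160.89) / 899 = 0.49 / 899 = 0.0005451.
Darcy's law: Q = K · A · i = 0.2169 × 4225 × 0.0005451 = 0.4994 m³/day.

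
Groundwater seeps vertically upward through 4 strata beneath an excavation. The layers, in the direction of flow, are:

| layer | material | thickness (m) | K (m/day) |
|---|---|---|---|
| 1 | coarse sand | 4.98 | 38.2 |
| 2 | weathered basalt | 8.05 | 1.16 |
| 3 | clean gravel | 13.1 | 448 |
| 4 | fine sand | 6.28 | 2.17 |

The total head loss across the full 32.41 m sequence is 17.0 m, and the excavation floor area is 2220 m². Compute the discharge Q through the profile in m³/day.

3780

Flow is perpendicular to layering, so the layers act in series and the equivalent K is the thickness-weighted harmonic mean.
Total thickness L = 4.98 + 8.05 + 13.1 + 6.28 = 32.41 m.
Σ(b_i/K_i) = 4.98/38.2 + 8.05/1.16 + 13.1/448 + 6.28/2.17 = 9.993 d.
K_eq = L / Σ(b_i/K_i) = 32.41 / 9.993 = 3.243 m/day.
Q = K_eq · A · (Δh/L) = 3.243 × 2220 × (17.0/32.41) = 3777 m³/day.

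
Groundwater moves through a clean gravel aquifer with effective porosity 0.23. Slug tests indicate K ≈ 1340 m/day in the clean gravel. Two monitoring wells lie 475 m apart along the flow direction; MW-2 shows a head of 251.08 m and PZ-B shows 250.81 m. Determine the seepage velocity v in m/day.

Hydraulic gradient i = (251.08 − 250.81) / 475 = 0.27 / 475 = 0.0005684.
Darcy flux q = K · i = 1340 × 0.0005684 = 0.7617 m/day.
Seepage velocity v = q / n_e = 0.7617 / 0.23 = 3.312 m/day.

3.31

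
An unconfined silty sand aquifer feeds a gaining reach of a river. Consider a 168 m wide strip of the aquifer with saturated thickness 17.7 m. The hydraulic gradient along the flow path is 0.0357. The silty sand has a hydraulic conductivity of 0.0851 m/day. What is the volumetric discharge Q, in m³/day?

Cross-sectional area A = 168 × 17.7 = 2974 m².
Hydraulic gradient i = 0.0357.
Darcy's law: Q = K · A · i = 0.08510 × 2974 × 0.03570 = 9.034 m³/day.

9.03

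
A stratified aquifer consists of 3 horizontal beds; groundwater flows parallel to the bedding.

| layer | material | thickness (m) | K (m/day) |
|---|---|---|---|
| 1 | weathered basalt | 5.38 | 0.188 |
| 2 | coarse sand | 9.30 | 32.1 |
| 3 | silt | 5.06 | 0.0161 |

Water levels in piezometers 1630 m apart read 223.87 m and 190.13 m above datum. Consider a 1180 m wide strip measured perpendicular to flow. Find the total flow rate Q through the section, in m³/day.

7320

Flow is parallel to layering, so each bed carries its own Darcy discharge and the transmissivities add.
Σ(K_i·b_i) = 0.188×5.38 + 32.1×9.30 + 0.0161×5.06 = 299.6 m²/day.
Hydraulic gradient i = (223.87 − 190.13) / 1630 = 33.74 / 1630 = 0.02070.
Q = Σ(K_i·b_i) · W · i = 299.6 × 1180 × 0.02070 = 7318 m³/day.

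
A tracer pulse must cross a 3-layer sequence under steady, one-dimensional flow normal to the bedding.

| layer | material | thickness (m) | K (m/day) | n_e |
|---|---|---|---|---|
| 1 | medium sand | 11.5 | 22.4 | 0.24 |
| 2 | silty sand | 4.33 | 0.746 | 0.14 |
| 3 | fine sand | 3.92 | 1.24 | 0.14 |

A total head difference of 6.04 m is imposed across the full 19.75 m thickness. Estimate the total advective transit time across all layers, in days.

6.14

With flow normal to the layers, continuity requires the same specific discharge q through every layer.
Σ(b_i/K_i) = 11.5/22.4 + 4.33/0.746 + 3.92/1.24 = 9.479 d.
q = Δh / Σ(b_i/K_i) = 6.04 / 9.479 = 0.6372 m/day.
In each layer the seepage velocity is v_i = q/n_i, so the layer transit time is t_i = b_i·n_i / q:
  layer 1 (medium sand): t_1 = 11.5 × 0.24 / 0.6372 = 4.331 d
  layer 2 (silty sand): t_2 = 4.33 × 0.14 / 0.6372 = 0.9513 d
  layer 3 (fine sand): t_3 = 3.92 × 0.14 / 0.6372 = 0.8613 d
Total t = Σ t_i = 6.144 days.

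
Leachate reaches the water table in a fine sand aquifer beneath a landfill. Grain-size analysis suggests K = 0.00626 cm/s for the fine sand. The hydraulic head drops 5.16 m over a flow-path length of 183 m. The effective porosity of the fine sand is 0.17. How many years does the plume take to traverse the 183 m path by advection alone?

Convert K: 0.00626 cm/s × 864 = 5.409 m/day.
Hydraulic gradient i = Δh / L = 5.16 / 183 = 0.02820.
Darcy flux q = K · i = 5.409 × 0.02820 = 0.1525 m/day.
Seepage velocity v = q / n_e = 0.1525 / 0.17 = 0.8971 m/day.
Travel time t = L / v = 183 / 0.8971 = 204.0 days = 0.5585 years.

0.558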